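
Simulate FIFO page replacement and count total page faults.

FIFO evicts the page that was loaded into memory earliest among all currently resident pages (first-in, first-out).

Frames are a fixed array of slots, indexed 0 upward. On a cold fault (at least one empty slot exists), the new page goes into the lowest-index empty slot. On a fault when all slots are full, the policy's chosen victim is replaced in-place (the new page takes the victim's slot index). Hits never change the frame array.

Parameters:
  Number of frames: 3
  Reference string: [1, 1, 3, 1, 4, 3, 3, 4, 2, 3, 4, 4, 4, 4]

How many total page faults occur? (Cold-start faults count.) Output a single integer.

Step 0: ref 1 → FAULT, frames=[1,-,-]
Step 1: ref 1 → HIT, frames=[1,-,-]
Step 2: ref 3 → FAULT, frames=[1,3,-]
Step 3: ref 1 → HIT, frames=[1,3,-]
Step 4: ref 4 → FAULT, frames=[1,3,4]
Step 5: ref 3 → HIT, frames=[1,3,4]
Step 6: ref 3 → HIT, frames=[1,3,4]
Step 7: ref 4 → HIT, frames=[1,3,4]
Step 8: ref 2 → FAULT (evict 1), frames=[2,3,4]
Step 9: ref 3 → HIT, frames=[2,3,4]
Step 10: ref 4 → HIT, frames=[2,3,4]
Step 11: ref 4 → HIT, frames=[2,3,4]
Step 12: ref 4 → HIT, frames=[2,3,4]
Step 13: ref 4 → HIT, frames=[2,3,4]
Total faults: 4

Answer: 4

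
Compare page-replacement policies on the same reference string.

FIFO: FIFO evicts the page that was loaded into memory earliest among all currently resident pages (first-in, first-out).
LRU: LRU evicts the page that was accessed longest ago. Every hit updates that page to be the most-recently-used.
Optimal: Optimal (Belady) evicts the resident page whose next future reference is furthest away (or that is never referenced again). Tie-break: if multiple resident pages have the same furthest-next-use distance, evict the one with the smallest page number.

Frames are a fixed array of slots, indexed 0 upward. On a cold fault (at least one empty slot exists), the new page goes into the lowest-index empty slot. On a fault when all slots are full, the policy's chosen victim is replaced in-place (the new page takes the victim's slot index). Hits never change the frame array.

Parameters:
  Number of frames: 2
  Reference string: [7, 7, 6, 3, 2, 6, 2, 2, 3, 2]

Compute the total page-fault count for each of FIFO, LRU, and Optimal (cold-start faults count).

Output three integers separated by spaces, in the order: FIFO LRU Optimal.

Answer: 7 6 5

Derivation:
--- FIFO ---
  step 0: ref 7 -> FAULT, frames=[7,-] (faults so far: 1)
  step 1: ref 7 -> HIT, frames=[7,-] (faults so far: 1)
  step 2: ref 6 -> FAULT, frames=[7,6] (faults so far: 2)
  step 3: ref 3 -> FAULT, evict 7, frames=[3,6] (faults so far: 3)
  step 4: ref 2 -> FAULT, evict 6, frames=[3,2] (faults so far: 4)
  step 5: ref 6 -> FAULT, evict 3, frames=[6,2] (faults so far: 5)
  step 6: ref 2 -> HIT, frames=[6,2] (faults so far: 5)
  step 7: ref 2 -> HIT, frames=[6,2] (faults so far: 5)
  step 8: ref 3 -> FAULT, evict 2, frames=[6,3] (faults so far: 6)
  step 9: ref 2 -> FAULT, evict 6, frames=[2,3] (faults so far: 7)
  FIFO total faults: 7
--- LRU ---
  step 0: ref 7 -> FAULT, frames=[7,-] (faults so far: 1)
  step 1: ref 7 -> HIT, frames=[7,-] (faults so far: 1)
  step 2: ref 6 -> FAULT, frames=[7,6] (faults so far: 2)
  step 3: ref 3 -> FAULT, evict 7, frames=[3,6] (faults so far: 3)
  step 4: ref 2 -> FAULT, evict 6, frames=[3,2] (faults so far: 4)
  step 5: ref 6 -> FAULT, evict 3, frames=[6,2] (faults so far: 5)
  step 6: ref 2 -> HIT, frames=[6,2] (faults so far: 5)
  step 7: ref 2 -> HIT, frames=[6,2] (faults so far: 5)
  step 8: ref 3 -> FAULT, evict 6, frames=[3,2] (faults so far: 6)
  step 9: ref 2 -> HIT, frames=[3,2] (faults so far: 6)
  LRU total faults: 6
--- Optimal ---
  step 0: ref 7 -> FAULT, frames=[7,-] (faults so far: 1)
  step 1: ref 7 -> HIT, frames=[7,-] (faults so far: 1)
  step 2: ref 6 -> FAULT, frames=[7,6] (faults so far: 2)
  step 3: ref 3 -> FAULT, evict 7, frames=[3,6] (faults so far: 3)
  step 4: ref 2 -> FAULT, evict 3, frames=[2,6] (faults so far: 4)
  step 5: ref 6 -> HIT, frames=[2,6] (faults so far: 4)
  step 6: ref 2 -> HIT, frames=[2,6] (faults so far: 4)
  step 7: ref 2 -> HIT, frames=[2,6] (faults so far: 4)
  step 8: ref 3 -> FAULT, evict 6, frames=[2,3] (faults so far: 5)
  step 9: ref 2 -> HIT, frames=[2,3] (faults so far: 5)
  Optimal total faults: 5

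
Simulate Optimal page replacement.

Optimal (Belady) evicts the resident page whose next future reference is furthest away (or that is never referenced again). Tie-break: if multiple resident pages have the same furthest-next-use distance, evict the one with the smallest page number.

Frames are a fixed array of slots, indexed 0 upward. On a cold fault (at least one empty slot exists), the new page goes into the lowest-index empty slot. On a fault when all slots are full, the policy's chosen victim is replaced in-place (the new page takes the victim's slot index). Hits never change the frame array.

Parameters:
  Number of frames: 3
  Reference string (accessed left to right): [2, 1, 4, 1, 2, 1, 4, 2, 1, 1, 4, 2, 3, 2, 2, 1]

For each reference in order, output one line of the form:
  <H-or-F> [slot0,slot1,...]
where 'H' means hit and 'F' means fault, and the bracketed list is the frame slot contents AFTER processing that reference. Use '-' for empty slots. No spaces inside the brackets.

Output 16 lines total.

F [2,-,-]
F [2,1,-]
F [2,1,4]
H [2,1,4]
H [2,1,4]
H [2,1,4]
H [2,1,4]
H [2,1,4]
H [2,1,4]
H [2,1,4]
H [2,1,4]
H [2,1,4]
F [2,1,3]
H [2,1,3]
H [2,1,3]
H [2,1,3]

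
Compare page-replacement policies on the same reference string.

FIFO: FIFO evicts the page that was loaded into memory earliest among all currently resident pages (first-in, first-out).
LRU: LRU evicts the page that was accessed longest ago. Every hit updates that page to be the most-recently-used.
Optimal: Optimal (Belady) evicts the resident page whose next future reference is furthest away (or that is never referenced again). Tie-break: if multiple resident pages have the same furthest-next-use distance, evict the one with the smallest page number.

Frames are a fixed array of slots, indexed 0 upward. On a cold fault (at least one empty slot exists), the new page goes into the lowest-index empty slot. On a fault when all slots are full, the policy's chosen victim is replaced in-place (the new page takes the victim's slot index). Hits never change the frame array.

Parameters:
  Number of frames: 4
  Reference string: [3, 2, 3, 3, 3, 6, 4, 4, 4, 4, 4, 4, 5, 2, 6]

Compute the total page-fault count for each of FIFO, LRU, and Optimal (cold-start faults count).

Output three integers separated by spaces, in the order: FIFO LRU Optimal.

--- FIFO ---
  step 0: ref 3 -> FAULT, frames=[3,-,-,-] (faults so far: 1)
  step 1: ref 2 -> FAULT, frames=[3,2,-,-] (faults so far: 2)
  step 2: ref 3 -> HIT, frames=[3,2,-,-] (faults so far: 2)
  step 3: ref 3 -> HIT, frames=[3,2,-,-] (faults so far: 2)
  step 4: ref 3 -> HIT, frames=[3,2,-,-] (faults so far: 2)
  step 5: ref 6 -> FAULT, frames=[3,2,6,-] (faults so far: 3)
  step 6: ref 4 -> FAULT, frames=[3,2,6,4] (faults so far: 4)
  step 7: ref 4 -> HIT, frames=[3,2,6,4] (faults so far: 4)
  step 8: ref 4 -> HIT, frames=[3,2,6,4] (faults so far: 4)
  step 9: ref 4 -> HIT, frames=[3,2,6,4] (faults so far: 4)
  step 10: ref 4 -> HIT, frames=[3,2,6,4] (faults so far: 4)
  step 11: ref 4 -> HIT, frames=[3,2,6,4] (faults so far: 4)
  step 12: ref 5 -> FAULT, evict 3, frames=[5,2,6,4] (faults so far: 5)
  step 13: ref 2 -> HIT, frames=[5,2,6,4] (faults so far: 5)
  step 14: ref 6 -> HIT, frames=[5,2,6,4] (faults so far: 5)
  FIFO total faults: 5
--- LRU ---
  step 0: ref 3 -> FAULT, frames=[3,-,-,-] (faults so far: 1)
  step 1: ref 2 -> FAULT, frames=[3,2,-,-] (faults so far: 2)
  step 2: ref 3 -> HIT, frames=[3,2,-,-] (faults so far: 2)
  step 3: ref 3 -> HIT, frames=[3,2,-,-] (faults so far: 2)
  step 4: ref 3 -> HIT, frames=[3,2,-,-] (faults so far: 2)
  step 5: ref 6 -> FAULT, frames=[3,2,6,-] (faults so far: 3)
  step 6: ref 4 -> FAULT, frames=[3,2,6,4] (faults so far: 4)
  step 7: ref 4 -> HIT, frames=[3,2,6,4] (faults so far: 4)
  step 8: ref 4 -> HIT, frames=[3,2,6,4] (faults so far: 4)
  step 9: ref 4 -> HIT, frames=[3,2,6,4] (faults so far: 4)
  step 10: ref 4 -> HIT, frames=[3,2,6,4] (faults so far: 4)
  step 11: ref 4 -> HIT, frames=[3,2,6,4] (faults so far: 4)
  step 12: ref 5 -> FAULT, evict 2, frames=[3,5,6,4] (faults so far: 5)
  step 13: ref 2 -> FAULT, evict 3, frames=[2,5,6,4] (faults so far: 6)
  step 14: ref 6 -> HIT, frames=[2,5,6,4] (faults so far: 6)
  LRU total faults: 6
--- Optimal ---
  step 0: ref 3 -> FAULT, frames=[3,-,-,-] (faults so far: 1)
  step 1: ref 2 -> FAULT, frames=[3,2,-,-] (faults so far: 2)
  step 2: ref 3 -> HIT, frames=[3,2,-,-] (faults so far: 2)
  step 3: ref 3 -> HIT, frames=[3,2,-,-] (faults so far: 2)
  step 4: ref 3 -> HIT, frames=[3,2,-,-] (faults so far: 2)
  step 5: ref 6 -> FAULT, frames=[3,2,6,-] (faults so far: 3)
  step 6: ref 4 -> FAULT, frames=[3,2,6,4] (faults so far: 4)
  step 7: ref 4 -> HIT, frames=[3,2,6,4] (faults so far: 4)
  step 8: ref 4 -> HIT, frames=[3,2,6,4] (faults so far: 4)
  step 9: ref 4 -> HIT, frames=[3,2,6,4] (faults so far: 4)
  step 10: ref 4 -> HIT, frames=[3,2,6,4] (faults so far: 4)
  step 11: ref 4 -> HIT, frames=[3,2,6,4] (faults so far: 4)
  step 12: ref 5 -> FAULT, evict 3, frames=[5,2,6,4] (faults so far: 5)
  step 13: ref 2 -> HIT, frames=[5,2,6,4] (faults so far: 5)
  step 14: ref 6 -> HIT, frames=[5,2,6,4] (faults so far: 5)
  Optimal total faults: 5

Answer: 5 6 5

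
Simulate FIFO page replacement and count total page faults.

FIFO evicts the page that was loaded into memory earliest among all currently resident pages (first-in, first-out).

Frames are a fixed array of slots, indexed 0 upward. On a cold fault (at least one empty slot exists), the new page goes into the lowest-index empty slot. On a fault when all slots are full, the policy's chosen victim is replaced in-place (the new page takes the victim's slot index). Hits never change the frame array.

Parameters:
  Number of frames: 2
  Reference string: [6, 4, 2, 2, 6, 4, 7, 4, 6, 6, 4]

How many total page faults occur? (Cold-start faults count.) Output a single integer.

Answer: 8

Derivation:
Step 0: ref 6 → FAULT, frames=[6,-]
Step 1: ref 4 → FAULT, frames=[6,4]
Step 2: ref 2 → FAULT (evict 6), frames=[2,4]
Step 3: ref 2 → HIT, frames=[2,4]
Step 4: ref 6 → FAULT (evict 4), frames=[2,6]
Step 5: ref 4 → FAULT (evict 2), frames=[4,6]
Step 6: ref 7 → FAULT (evict 6), frames=[4,7]
Step 7: ref 4 → HIT, frames=[4,7]
Step 8: ref 6 → FAULT (evict 4), frames=[6,7]
Step 9: ref 6 → HIT, frames=[6,7]
Step 10: ref 4 → FAULT (evict 7), frames=[6,4]
Total faults: 8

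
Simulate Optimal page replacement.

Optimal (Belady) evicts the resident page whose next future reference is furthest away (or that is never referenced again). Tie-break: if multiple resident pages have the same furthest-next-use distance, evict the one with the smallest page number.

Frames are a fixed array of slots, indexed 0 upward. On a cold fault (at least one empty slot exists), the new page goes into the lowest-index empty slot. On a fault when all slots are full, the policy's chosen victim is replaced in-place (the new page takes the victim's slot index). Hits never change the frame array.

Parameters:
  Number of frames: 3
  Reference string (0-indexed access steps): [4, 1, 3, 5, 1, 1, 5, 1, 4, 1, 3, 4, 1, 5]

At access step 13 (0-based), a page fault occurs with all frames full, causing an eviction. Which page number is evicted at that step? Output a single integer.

Step 0: ref 4 -> FAULT, frames=[4,-,-]
Step 1: ref 1 -> FAULT, frames=[4,1,-]
Step 2: ref 3 -> FAULT, frames=[4,1,3]
Step 3: ref 5 -> FAULT, evict 3, frames=[4,1,5]
Step 4: ref 1 -> HIT, frames=[4,1,5]
Step 5: ref 1 -> HIT, frames=[4,1,5]
Step 6: ref 5 -> HIT, frames=[4,1,5]
Step 7: ref 1 -> HIT, frames=[4,1,5]
Step 8: ref 4 -> HIT, frames=[4,1,5]
Step 9: ref 1 -> HIT, frames=[4,1,5]
Step 10: ref 3 -> FAULT, evict 5, frames=[4,1,3]
Step 11: ref 4 -> HIT, frames=[4,1,3]
Step 12: ref 1 -> HIT, frames=[4,1,3]
Step 13: ref 5 -> FAULT, evict 1, frames=[4,5,3]
At step 13: evicted page 1

Answer: 1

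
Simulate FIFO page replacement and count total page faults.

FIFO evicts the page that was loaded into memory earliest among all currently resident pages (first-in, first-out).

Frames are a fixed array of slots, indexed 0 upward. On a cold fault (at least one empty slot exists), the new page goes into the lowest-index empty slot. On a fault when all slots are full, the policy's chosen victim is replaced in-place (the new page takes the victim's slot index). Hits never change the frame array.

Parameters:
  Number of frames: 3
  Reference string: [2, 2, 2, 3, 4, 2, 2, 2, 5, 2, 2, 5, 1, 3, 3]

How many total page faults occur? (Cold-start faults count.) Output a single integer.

Answer: 7

Derivation:
Step 0: ref 2 → FAULT, frames=[2,-,-]
Step 1: ref 2 → HIT, frames=[2,-,-]
Step 2: ref 2 → HIT, frames=[2,-,-]
Step 3: ref 3 → FAULT, frames=[2,3,-]
Step 4: ref 4 → FAULT, frames=[2,3,4]
Step 5: ref 2 → HIT, frames=[2,3,4]
Step 6: ref 2 → HIT, frames=[2,3,4]
Step 7: ref 2 → HIT, frames=[2,3,4]
Step 8: ref 5 → FAULT (evict 2), frames=[5,3,4]
Step 9: ref 2 → FAULT (evict 3), frames=[5,2,4]
Step 10: ref 2 → HIT, frames=[5,2,4]
Step 11: ref 5 → HIT, frames=[5,2,4]
Step 12: ref 1 → FAULT (evict 4), frames=[5,2,1]
Step 13: ref 3 → FAULT (evict 5), frames=[3,2,1]
Step 14: ref 3 → HIT, frames=[3,2,1]
Total faults: 7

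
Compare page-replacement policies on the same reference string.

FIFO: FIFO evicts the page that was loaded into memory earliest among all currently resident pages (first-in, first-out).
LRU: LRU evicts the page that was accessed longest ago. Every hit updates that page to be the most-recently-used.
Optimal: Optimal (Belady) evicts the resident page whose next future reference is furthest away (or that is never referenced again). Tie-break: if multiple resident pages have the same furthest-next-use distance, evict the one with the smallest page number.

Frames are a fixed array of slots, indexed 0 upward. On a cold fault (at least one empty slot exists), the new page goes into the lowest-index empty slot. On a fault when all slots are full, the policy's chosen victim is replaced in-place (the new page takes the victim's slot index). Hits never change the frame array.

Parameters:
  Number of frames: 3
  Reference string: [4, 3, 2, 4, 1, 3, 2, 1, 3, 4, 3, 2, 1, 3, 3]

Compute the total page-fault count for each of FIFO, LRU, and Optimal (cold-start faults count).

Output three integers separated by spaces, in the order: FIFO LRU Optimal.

--- FIFO ---
  step 0: ref 4 -> FAULT, frames=[4,-,-] (faults so far: 1)
  step 1: ref 3 -> FAULT, frames=[4,3,-] (faults so far: 2)
  step 2: ref 2 -> FAULT, frames=[4,3,2] (faults so far: 3)
  step 3: ref 4 -> HIT, frames=[4,3,2] (faults so far: 3)
  step 4: ref 1 -> FAULT, evict 4, frames=[1,3,2] (faults so far: 4)
  step 5: ref 3 -> HIT, frames=[1,3,2] (faults so far: 4)
  step 6: ref 2 -> HIT, frames=[1,3,2] (faults so far: 4)
  step 7: ref 1 -> HIT, frames=[1,3,2] (faults so far: 4)
  step 8: ref 3 -> HIT, frames=[1,3,2] (faults so far: 4)
  step 9: ref 4 -> FAULT, evict 3, frames=[1,4,2] (faults so far: 5)
  step 10: ref 3 -> FAULT, evict 2, frames=[1,4,3] (faults so far: 6)
  step 11: ref 2 -> FAULT, evict 1, frames=[2,4,3] (faults so far: 7)
  step 12: ref 1 -> FAULT, evict 4, frames=[2,1,3] (faults so far: 8)
  step 13: ref 3 -> HIT, frames=[2,1,3] (faults so far: 8)
  step 14: ref 3 -> HIT, frames=[2,1,3] (faults so far: 8)
  FIFO total faults: 8
--- LRU ---
  step 0: ref 4 -> FAULT, frames=[4,-,-] (faults so far: 1)
  step 1: ref 3 -> FAULT, frames=[4,3,-] (faults so far: 2)
  step 2: ref 2 -> FAULT, frames=[4,3,2] (faults so far: 3)
  step 3: ref 4 -> HIT, frames=[4,3,2] (faults so far: 3)
  step 4: ref 1 -> FAULT, evict 3, frames=[4,1,2] (faults so far: 4)
  step 5: ref 3 -> FAULT, evict 2, frames=[4,1,3] (faults so far: 5)
  step 6: ref 2 -> FAULT, evict 4, frames=[2,1,3] (faults so far: 6)
  step 7: ref 1 -> HIT, frames=[2,1,3] (faults so far: 6)
  step 8: ref 3 -> HIT, frames=[2,1,3] (faults so far: 6)
  step 9: ref 4 -> FAULT, evict 2, frames=[4,1,3] (faults so far: 7)
  step 10: ref 3 -> HIT, frames=[4,1,3] (faults so far: 7)
  step 11: ref 2 -> FAULT, evict 1, frames=[4,2,3] (faults so far: 8)
  step 12: ref 1 -> FAULT, evict 4, frames=[1,2,3] (faults so far: 9)
  step 13: ref 3 -> HIT, frames=[1,2,3] (faults so far: 9)
  step 14: ref 3 -> HIT, frames=[1,2,3] (faults so far: 9)
  LRU total faults: 9
--- Optimal ---
  step 0: ref 4 -> FAULT, frames=[4,-,-] (faults so far: 1)
  step 1: ref 3 -> FAULT, frames=[4,3,-] (faults so far: 2)
  step 2: ref 2 -> FAULT, frames=[4,3,2] (faults so far: 3)
  step 3: ref 4 -> HIT, frames=[4,3,2] (faults so far: 3)
  step 4: ref 1 -> FAULT, evict 4, frames=[1,3,2] (faults so far: 4)
  step 5: ref 3 -> HIT, frames=[1,3,2] (faults so far: 4)
  step 6: ref 2 -> HIT, frames=[1,3,2] (faults so far: 4)
  step 7: ref 1 -> HIT, frames=[1,3,2] (faults so far: 4)
  step 8: ref 3 -> HIT, frames=[1,3,2] (faults so far: 4)
  step 9: ref 4 -> FAULT, evict 1, frames=[4,3,2] (faults so far: 5)
  step 10: ref 3 -> HIT, frames=[4,3,2] (faults so far: 5)
  step 11: ref 2 -> HIT, frames=[4,3,2] (faults so far: 5)
  step 12: ref 1 -> FAULT, evict 2, frames=[4,3,1] (faults so far: 6)
  step 13: ref 3 -> HIT, frames=[4,3,1] (faults so far: 6)
  step 14: ref 3 -> HIT, frames=[4,3,1] (faults so far: 6)
  Optimal total faults: 6

Answer: 8 9 6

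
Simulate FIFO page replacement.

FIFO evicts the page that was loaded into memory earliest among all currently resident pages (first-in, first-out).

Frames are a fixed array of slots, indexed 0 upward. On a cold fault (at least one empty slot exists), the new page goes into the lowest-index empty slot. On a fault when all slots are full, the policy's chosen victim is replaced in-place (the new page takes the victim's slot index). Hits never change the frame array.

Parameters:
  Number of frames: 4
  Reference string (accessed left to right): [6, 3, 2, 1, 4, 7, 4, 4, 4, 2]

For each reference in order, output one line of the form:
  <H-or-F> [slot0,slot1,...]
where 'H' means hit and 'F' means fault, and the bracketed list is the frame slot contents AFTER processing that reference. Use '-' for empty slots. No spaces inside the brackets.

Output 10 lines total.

F [6,-,-,-]
F [6,3,-,-]
F [6,3,2,-]
F [6,3,2,1]
F [4,3,2,1]
F [4,7,2,1]
H [4,7,2,1]
H [4,7,2,1]
H [4,7,2,1]
H [4,7,2,1]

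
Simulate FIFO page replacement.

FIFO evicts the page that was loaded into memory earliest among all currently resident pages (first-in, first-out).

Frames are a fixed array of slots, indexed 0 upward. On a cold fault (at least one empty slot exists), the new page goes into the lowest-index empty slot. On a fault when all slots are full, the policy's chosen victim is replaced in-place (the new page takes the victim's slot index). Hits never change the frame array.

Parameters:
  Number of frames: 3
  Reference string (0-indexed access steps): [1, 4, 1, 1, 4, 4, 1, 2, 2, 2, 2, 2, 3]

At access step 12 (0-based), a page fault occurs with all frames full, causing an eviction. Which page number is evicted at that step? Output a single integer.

Answer: 1

Derivation:
Step 0: ref 1 -> FAULT, frames=[1,-,-]
Step 1: ref 4 -> FAULT, frames=[1,4,-]
Step 2: ref 1 -> HIT, frames=[1,4,-]
Step 3: ref 1 -> HIT, frames=[1,4,-]
Step 4: ref 4 -> HIT, frames=[1,4,-]
Step 5: ref 4 -> HIT, frames=[1,4,-]
Step 6: ref 1 -> HIT, frames=[1,4,-]
Step 7: ref 2 -> FAULT, frames=[1,4,2]
Step 8: ref 2 -> HIT, frames=[1,4,2]
Step 9: ref 2 -> HIT, frames=[1,4,2]
Step 10: ref 2 -> HIT, frames=[1,4,2]
Step 11: ref 2 -> HIT, frames=[1,4,2]
Step 12: ref 3 -> FAULT, evict 1, frames=[3,4,2]
At step 12: evicted page 1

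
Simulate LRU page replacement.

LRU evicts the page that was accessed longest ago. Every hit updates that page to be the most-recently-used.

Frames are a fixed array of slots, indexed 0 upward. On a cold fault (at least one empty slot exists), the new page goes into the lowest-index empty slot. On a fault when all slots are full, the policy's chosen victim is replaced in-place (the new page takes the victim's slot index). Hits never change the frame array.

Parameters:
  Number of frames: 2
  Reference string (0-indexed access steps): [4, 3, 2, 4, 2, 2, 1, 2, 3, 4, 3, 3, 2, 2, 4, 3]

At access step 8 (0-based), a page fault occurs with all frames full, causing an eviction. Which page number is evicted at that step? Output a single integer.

Answer: 1

Derivation:
Step 0: ref 4 -> FAULT, frames=[4,-]
Step 1: ref 3 -> FAULT, frames=[4,3]
Step 2: ref 2 -> FAULT, evict 4, frames=[2,3]
Step 3: ref 4 -> FAULT, evict 3, frames=[2,4]
Step 4: ref 2 -> HIT, frames=[2,4]
Step 5: ref 2 -> HIT, frames=[2,4]
Step 6: ref 1 -> FAULT, evict 4, frames=[2,1]
Step 7: ref 2 -> HIT, frames=[2,1]
Step 8: ref 3 -> FAULT, evict 1, frames=[2,3]
At step 8: evicted page 1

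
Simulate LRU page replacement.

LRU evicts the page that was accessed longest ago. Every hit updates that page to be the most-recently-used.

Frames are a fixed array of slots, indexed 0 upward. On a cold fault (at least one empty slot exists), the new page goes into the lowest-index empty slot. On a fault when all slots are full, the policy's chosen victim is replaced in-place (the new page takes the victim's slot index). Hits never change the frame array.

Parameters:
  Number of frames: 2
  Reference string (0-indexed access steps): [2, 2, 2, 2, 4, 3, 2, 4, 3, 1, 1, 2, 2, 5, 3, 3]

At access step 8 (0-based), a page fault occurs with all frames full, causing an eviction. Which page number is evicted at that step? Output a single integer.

Answer: 2

Derivation:
Step 0: ref 2 -> FAULT, frames=[2,-]
Step 1: ref 2 -> HIT, frames=[2,-]
Step 2: ref 2 -> HIT, frames=[2,-]
Step 3: ref 2 -> HIT, frames=[2,-]
Step 4: ref 4 -> FAULT, frames=[2,4]
Step 5: ref 3 -> FAULT, evict 2, frames=[3,4]
Step 6: ref 2 -> FAULT, evict 4, frames=[3,2]
Step 7: ref 4 -> FAULT, evict 3, frames=[4,2]
Step 8: ref 3 -> FAULT, evict 2, frames=[4,3]
At step 8: evicted page 2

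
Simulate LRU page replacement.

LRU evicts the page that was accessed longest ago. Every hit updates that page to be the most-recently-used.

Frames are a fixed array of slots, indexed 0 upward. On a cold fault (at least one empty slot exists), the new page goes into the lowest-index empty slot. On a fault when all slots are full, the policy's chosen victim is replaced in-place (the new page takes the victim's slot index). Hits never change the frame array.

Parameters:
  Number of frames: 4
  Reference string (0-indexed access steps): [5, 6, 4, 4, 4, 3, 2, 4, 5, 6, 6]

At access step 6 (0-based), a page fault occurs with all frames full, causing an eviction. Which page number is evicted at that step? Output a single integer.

Step 0: ref 5 -> FAULT, frames=[5,-,-,-]
Step 1: ref 6 -> FAULT, frames=[5,6,-,-]
Step 2: ref 4 -> FAULT, frames=[5,6,4,-]
Step 3: ref 4 -> HIT, frames=[5,6,4,-]
Step 4: ref 4 -> HIT, frames=[5,6,4,-]
Step 5: ref 3 -> FAULT, frames=[5,6,4,3]
Step 6: ref 2 -> FAULT, evict 5, frames=[2,6,4,3]
At step 6: evicted page 5

Answer: 5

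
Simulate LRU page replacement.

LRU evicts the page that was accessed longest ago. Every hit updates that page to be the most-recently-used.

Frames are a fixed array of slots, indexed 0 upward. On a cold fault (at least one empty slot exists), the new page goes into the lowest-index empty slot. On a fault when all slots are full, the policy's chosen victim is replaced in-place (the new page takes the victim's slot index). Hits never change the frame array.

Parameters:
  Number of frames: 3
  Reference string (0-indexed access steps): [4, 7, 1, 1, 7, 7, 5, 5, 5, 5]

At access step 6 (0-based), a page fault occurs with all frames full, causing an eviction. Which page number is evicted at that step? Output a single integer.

Answer: 4

Derivation:
Step 0: ref 4 -> FAULT, frames=[4,-,-]
Step 1: ref 7 -> FAULT, frames=[4,7,-]
Step 2: ref 1 -> FAULT, frames=[4,7,1]
Step 3: ref 1 -> HIT, frames=[4,7,1]
Step 4: ref 7 -> HIT, frames=[4,7,1]
Step 5: ref 7 -> HIT, frames=[4,7,1]
Step 6: ref 5 -> FAULT, evict 4, frames=[5,7,1]
At step 6: evicted page 4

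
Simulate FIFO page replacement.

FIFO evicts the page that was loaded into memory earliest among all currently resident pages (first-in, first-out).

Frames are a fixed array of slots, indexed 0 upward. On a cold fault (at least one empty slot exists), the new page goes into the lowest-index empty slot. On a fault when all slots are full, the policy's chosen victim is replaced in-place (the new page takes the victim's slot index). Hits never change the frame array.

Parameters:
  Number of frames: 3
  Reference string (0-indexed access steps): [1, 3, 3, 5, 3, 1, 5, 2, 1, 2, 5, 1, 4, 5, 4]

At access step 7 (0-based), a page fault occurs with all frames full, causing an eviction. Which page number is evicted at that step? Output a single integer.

Answer: 1

Derivation:
Step 0: ref 1 -> FAULT, frames=[1,-,-]
Step 1: ref 3 -> FAULT, frames=[1,3,-]
Step 2: ref 3 -> HIT, frames=[1,3,-]
Step 3: ref 5 -> FAULT, frames=[1,3,5]
Step 4: ref 3 -> HIT, frames=[1,3,5]
Step 5: ref 1 -> HIT, frames=[1,3,5]
Step 6: ref 5 -> HIT, frames=[1,3,5]
Step 7: ref 2 -> FAULT, evict 1, frames=[2,3,5]
At step 7: evicted page 1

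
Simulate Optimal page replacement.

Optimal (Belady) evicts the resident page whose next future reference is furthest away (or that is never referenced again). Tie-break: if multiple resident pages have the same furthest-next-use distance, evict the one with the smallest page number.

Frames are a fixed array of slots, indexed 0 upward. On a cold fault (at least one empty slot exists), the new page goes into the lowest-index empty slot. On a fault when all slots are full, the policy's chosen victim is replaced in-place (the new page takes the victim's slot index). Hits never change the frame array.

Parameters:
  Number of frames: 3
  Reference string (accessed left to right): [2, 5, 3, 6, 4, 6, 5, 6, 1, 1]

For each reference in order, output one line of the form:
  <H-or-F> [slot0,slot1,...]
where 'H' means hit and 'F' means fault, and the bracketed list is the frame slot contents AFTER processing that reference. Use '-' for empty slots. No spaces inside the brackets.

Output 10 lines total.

F [2,-,-]
F [2,5,-]
F [2,5,3]
F [6,5,3]
F [6,5,4]
H [6,5,4]
H [6,5,4]
H [6,5,4]
F [6,5,1]
H [6,5,1]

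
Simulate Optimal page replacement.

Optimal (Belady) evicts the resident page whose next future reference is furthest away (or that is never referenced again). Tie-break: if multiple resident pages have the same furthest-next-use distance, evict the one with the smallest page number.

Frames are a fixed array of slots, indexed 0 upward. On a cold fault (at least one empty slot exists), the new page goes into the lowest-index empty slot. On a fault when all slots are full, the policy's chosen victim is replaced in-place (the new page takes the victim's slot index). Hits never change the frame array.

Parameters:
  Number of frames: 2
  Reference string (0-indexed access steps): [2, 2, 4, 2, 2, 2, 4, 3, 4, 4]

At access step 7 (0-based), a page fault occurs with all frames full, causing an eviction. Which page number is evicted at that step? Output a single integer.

Answer: 2

Derivation:
Step 0: ref 2 -> FAULT, frames=[2,-]
Step 1: ref 2 -> HIT, frames=[2,-]
Step 2: ref 4 -> FAULT, frames=[2,4]
Step 3: ref 2 -> HIT, frames=[2,4]
Step 4: ref 2 -> HIT, frames=[2,4]
Step 5: ref 2 -> HIT, frames=[2,4]
Step 6: ref 4 -> HIT, frames=[2,4]
Step 7: ref 3 -> FAULT, evict 2, frames=[3,4]
At step 7: evicted page 2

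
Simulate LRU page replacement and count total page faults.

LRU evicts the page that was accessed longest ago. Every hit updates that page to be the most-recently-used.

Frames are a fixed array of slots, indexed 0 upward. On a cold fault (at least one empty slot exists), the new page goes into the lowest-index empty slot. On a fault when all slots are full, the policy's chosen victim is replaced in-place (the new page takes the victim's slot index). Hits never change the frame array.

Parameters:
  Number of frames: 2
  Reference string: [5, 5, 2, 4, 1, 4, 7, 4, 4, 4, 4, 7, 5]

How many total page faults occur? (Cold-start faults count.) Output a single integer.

Answer: 6

Derivation:
Step 0: ref 5 → FAULT, frames=[5,-]
Step 1: ref 5 → HIT, frames=[5,-]
Step 2: ref 2 → FAULT, frames=[5,2]
Step 3: ref 4 → FAULT (evict 5), frames=[4,2]
Step 4: ref 1 → FAULT (evict 2), frames=[4,1]
Step 5: ref 4 → HIT, frames=[4,1]
Step 6: ref 7 → FAULT (evict 1), frames=[4,7]
Step 7: ref 4 → HIT, frames=[4,7]
Step 8: ref 4 → HIT, frames=[4,7]
Step 9: ref 4 → HIT, frames=[4,7]
Step 10: ref 4 → HIT, frames=[4,7]
Step 11: ref 7 → HIT, frames=[4,7]
Step 12: ref 5 → FAULT (evict 4), frames=[5,7]
Total faults: 6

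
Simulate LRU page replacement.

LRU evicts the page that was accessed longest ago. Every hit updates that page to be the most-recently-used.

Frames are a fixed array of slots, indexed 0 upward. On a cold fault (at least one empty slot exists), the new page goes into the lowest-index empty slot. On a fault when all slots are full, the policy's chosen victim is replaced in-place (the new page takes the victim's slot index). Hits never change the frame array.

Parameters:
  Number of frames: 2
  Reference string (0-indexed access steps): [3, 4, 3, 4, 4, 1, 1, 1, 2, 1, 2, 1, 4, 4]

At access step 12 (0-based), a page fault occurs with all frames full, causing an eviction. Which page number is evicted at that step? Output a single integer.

Step 0: ref 3 -> FAULT, frames=[3,-]
Step 1: ref 4 -> FAULT, frames=[3,4]
Step 2: ref 3 -> HIT, frames=[3,4]
Step 3: ref 4 -> HIT, frames=[3,4]
Step 4: ref 4 -> HIT, frames=[3,4]
Step 5: ref 1 -> FAULT, evict 3, frames=[1,4]
Step 6: ref 1 -> HIT, frames=[1,4]
Step 7: ref 1 -> HIT, frames=[1,4]
Step 8: ref 2 -> FAULT, evict 4, frames=[1,2]
Step 9: ref 1 -> HIT, frames=[1,2]
Step 10: ref 2 -> HIT, frames=[1,2]
Step 11: ref 1 -> HIT, frames=[1,2]
Step 12: ref 4 -> FAULT, evict 2, frames=[1,4]
At step 12: evicted page 2

Answer: 2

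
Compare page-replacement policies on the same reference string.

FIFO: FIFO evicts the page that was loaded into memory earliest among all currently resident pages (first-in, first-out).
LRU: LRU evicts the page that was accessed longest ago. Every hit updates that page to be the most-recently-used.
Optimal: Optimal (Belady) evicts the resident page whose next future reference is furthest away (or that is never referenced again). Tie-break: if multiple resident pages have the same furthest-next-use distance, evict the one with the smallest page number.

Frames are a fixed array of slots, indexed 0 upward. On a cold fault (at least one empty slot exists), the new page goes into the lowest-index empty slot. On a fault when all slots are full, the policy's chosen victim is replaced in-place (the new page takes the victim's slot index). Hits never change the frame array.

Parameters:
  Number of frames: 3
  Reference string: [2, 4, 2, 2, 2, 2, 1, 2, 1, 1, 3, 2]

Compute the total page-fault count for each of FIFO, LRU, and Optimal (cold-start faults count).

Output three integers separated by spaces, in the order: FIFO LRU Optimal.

--- FIFO ---
  step 0: ref 2 -> FAULT, frames=[2,-,-] (faults so far: 1)
  step 1: ref 4 -> FAULT, frames=[2,4,-] (faults so far: 2)
  step 2: ref 2 -> HIT, frames=[2,4,-] (faults so far: 2)
  step 3: ref 2 -> HIT, frames=[2,4,-] (faults so far: 2)
  step 4: ref 2 -> HIT, frames=[2,4,-] (faults so far: 2)
  step 5: ref 2 -> HIT, frames=[2,4,-] (faults so far: 2)
  step 6: ref 1 -> FAULT, frames=[2,4,1] (faults so far: 3)
  step 7: ref 2 -> HIT, frames=[2,4,1] (faults so far: 3)
  step 8: ref 1 -> HIT, frames=[2,4,1] (faults so far: 3)
  step 9: ref 1 -> HIT, frames=[2,4,1] (faults so far: 3)
  step 10: ref 3 -> FAULT, evict 2, frames=[3,4,1] (faults so far: 4)
  step 11: ref 2 -> FAULT, evict 4, frames=[3,2,1] (faults so far: 5)
  FIFO total faults: 5
--- LRU ---
  step 0: ref 2 -> FAULT, frames=[2,-,-] (faults so far: 1)
  step 1: ref 4 -> FAULT, frames=[2,4,-] (faults so far: 2)
  step 2: ref 2 -> HIT, frames=[2,4,-] (faults so far: 2)
  step 3: ref 2 -> HIT, frames=[2,4,-] (faults so far: 2)
  step 4: ref 2 -> HIT, frames=[2,4,-] (faults so far: 2)
  step 5: ref 2 -> HIT, frames=[2,4,-] (faults so far: 2)
  step 6: ref 1 -> FAULT, frames=[2,4,1] (faults so far: 3)
  step 7: ref 2 -> HIT, frames=[2,4,1] (faults so far: 3)
  step 8: ref 1 -> HIT, frames=[2,4,1] (faults so far: 3)
  step 9: ref 1 -> HIT, frames=[2,4,1] (faults so far: 3)
  step 10: ref 3 -> FAULT, evict 4, frames=[2,3,1] (faults so far: 4)
  step 11: ref 2 -> HIT, frames=[2,3,1] (faults so far: 4)
  LRU total faults: 4
--- Optimal ---
  step 0: ref 2 -> FAULT, frames=[2,-,-] (faults so far: 1)
  step 1: ref 4 -> FAULT, frames=[2,4,-] (faults so far: 2)
  step 2: ref 2 -> HIT, frames=[2,4,-] (faults so far: 2)
  step 3: ref 2 -> HIT, frames=[2,4,-] (faults so far: 2)
  step 4: ref 2 -> HIT, frames=[2,4,-] (faults so far: 2)
  step 5: ref 2 -> HIT, frames=[2,4,-] (faults so far: 2)
  step 6: ref 1 -> FAULT, frames=[2,4,1] (faults so far: 3)
  step 7: ref 2 -> HIT, frames=[2,4,1] (faults so far: 3)
  step 8: ref 1 -> HIT, frames=[2,4,1] (faults so far: 3)
  step 9: ref 1 -> HIT, frames=[2,4,1] (faults so far: 3)
  step 10: ref 3 -> FAULT, evict 1, frames=[2,4,3] (faults so far: 4)
  step 11: ref 2 -> HIT, frames=[2,4,3] (faults so far: 4)
  Optimal total faults: 4

Answer: 5 4 4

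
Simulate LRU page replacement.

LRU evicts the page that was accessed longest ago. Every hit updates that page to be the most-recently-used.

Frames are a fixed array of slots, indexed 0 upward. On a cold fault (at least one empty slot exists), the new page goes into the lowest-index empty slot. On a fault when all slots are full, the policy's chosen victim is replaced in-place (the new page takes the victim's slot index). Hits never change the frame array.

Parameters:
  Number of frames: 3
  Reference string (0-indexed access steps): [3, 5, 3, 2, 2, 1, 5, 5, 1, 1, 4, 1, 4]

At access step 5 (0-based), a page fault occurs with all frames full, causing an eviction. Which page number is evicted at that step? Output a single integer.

Answer: 5

Derivation:
Step 0: ref 3 -> FAULT, frames=[3,-,-]
Step 1: ref 5 -> FAULT, frames=[3,5,-]
Step 2: ref 3 -> HIT, frames=[3,5,-]
Step 3: ref 2 -> FAULT, frames=[3,5,2]
Step 4: ref 2 -> HIT, frames=[3,5,2]
Step 5: ref 1 -> FAULT, evict 5, frames=[3,1,2]
At step 5: evicted page 5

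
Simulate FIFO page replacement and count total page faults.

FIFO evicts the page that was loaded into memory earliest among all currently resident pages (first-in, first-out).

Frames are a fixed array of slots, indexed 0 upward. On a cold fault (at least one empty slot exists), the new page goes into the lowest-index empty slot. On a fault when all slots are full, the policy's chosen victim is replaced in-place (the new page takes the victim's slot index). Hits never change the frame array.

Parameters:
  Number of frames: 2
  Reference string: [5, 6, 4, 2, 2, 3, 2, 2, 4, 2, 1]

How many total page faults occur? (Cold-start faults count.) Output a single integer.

Step 0: ref 5 → FAULT, frames=[5,-]
Step 1: ref 6 → FAULT, frames=[5,6]
Step 2: ref 4 → FAULT (evict 5), frames=[4,6]
Step 3: ref 2 → FAULT (evict 6), frames=[4,2]
Step 4: ref 2 → HIT, frames=[4,2]
Step 5: ref 3 → FAULT (evict 4), frames=[3,2]
Step 6: ref 2 → HIT, frames=[3,2]
Step 7: ref 2 → HIT, frames=[3,2]
Step 8: ref 4 → FAULT (evict 2), frames=[3,4]
Step 9: ref 2 → FAULT (evict 3), frames=[2,4]
Step 10: ref 1 → FAULT (evict 4), frames=[2,1]
Total faults: 8

Answer: 8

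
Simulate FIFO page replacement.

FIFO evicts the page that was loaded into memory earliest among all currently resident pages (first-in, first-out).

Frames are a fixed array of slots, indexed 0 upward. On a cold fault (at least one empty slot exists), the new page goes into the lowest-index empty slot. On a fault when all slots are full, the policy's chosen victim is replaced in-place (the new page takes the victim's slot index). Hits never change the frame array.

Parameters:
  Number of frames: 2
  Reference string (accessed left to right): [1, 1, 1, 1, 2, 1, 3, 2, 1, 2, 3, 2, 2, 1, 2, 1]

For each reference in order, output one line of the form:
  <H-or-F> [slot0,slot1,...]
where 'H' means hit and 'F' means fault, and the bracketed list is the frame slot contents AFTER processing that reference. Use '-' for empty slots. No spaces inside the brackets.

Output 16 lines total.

F [1,-]
H [1,-]
H [1,-]
H [1,-]
F [1,2]
H [1,2]
F [3,2]
H [3,2]
F [3,1]
F [2,1]
F [2,3]
H [2,3]
H [2,3]
F [1,3]
F [1,2]
H [1,2]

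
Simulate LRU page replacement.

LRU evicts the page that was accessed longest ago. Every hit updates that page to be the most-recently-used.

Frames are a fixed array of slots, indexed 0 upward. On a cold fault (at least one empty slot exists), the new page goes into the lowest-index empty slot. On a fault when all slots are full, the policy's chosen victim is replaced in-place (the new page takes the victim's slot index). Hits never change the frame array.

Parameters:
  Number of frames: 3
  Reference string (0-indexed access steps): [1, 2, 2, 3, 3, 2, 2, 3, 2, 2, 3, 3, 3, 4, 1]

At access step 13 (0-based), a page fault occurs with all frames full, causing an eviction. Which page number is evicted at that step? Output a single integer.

Answer: 1

Derivation:
Step 0: ref 1 -> FAULT, frames=[1,-,-]
Step 1: ref 2 -> FAULT, frames=[1,2,-]
Step 2: ref 2 -> HIT, frames=[1,2,-]
Step 3: ref 3 -> FAULT, frames=[1,2,3]
Step 4: ref 3 -> HIT, frames=[1,2,3]
Step 5: ref 2 -> HIT, frames=[1,2,3]
Step 6: ref 2 -> HIT, frames=[1,2,3]
Step 7: ref 3 -> HIT, frames=[1,2,3]
Step 8: ref 2 -> HIT, frames=[1,2,3]
Step 9: ref 2 -> HIT, frames=[1,2,3]
Step 10: ref 3 -> HIT, frames=[1,2,3]
Step 11: ref 3 -> HIT, frames=[1,2,3]
Step 12: ref 3 -> HIT, frames=[1,2,3]
Step 13: ref 4 -> FAULT, evict 1, frames=[4,2,3]
At step 13: evicted page 1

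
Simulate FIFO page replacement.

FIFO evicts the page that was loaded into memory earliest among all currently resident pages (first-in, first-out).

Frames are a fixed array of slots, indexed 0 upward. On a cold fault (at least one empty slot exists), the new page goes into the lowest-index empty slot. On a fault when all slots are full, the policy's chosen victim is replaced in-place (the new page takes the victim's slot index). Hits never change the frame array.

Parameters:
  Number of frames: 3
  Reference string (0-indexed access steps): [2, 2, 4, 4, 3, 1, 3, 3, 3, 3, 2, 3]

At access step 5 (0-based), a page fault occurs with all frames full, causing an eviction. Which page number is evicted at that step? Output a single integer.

Answer: 2

Derivation:
Step 0: ref 2 -> FAULT, frames=[2,-,-]
Step 1: ref 2 -> HIT, frames=[2,-,-]
Step 2: ref 4 -> FAULT, frames=[2,4,-]
Step 3: ref 4 -> HIT, frames=[2,4,-]
Step 4: ref 3 -> FAULT, frames=[2,4,3]
Step 5: ref 1 -> FAULT, evict 2, frames=[1,4,3]
At step 5: evicted page 2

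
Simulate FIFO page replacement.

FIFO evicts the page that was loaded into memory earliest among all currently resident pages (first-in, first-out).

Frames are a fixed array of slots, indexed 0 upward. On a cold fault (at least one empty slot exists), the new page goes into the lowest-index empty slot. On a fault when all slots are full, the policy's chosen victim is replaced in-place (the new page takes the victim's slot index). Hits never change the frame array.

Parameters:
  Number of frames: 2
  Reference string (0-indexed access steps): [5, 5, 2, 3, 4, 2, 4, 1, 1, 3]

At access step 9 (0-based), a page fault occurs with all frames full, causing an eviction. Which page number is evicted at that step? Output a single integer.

Step 0: ref 5 -> FAULT, frames=[5,-]
Step 1: ref 5 -> HIT, frames=[5,-]
Step 2: ref 2 -> FAULT, frames=[5,2]
Step 3: ref 3 -> FAULT, evict 5, frames=[3,2]
Step 4: ref 4 -> FAULT, evict 2, frames=[3,4]
Step 5: ref 2 -> FAULT, evict 3, frames=[2,4]
Step 6: ref 4 -> HIT, frames=[2,4]
Step 7: ref 1 -> FAULT, evict 4, frames=[2,1]
Step 8: ref 1 -> HIT, frames=[2,1]
Step 9: ref 3 -> FAULT, evict 2, frames=[3,1]
At step 9: evicted page 2

Answer: 2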